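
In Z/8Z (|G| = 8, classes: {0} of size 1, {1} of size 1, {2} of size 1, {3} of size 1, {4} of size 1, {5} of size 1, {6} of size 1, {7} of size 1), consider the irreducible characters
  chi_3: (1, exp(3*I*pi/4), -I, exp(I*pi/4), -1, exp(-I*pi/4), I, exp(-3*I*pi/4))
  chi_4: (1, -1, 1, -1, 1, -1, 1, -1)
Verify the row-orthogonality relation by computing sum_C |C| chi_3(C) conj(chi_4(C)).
Sum = 0; so <chi_3, chi_4> = 0 (distinct irreducibles are orthogonal).

Derivation: Compute term by term over conjugacy classes (|C| * chi_3(C) * conj(chi_4(C))):
  1*(1)*conj(1) + 1*(exp(3*I*pi/4))*conj(-1) + 1*(-I)*conj(1) + 1*(exp(I*pi/4))*conj(-1) + 1*(-1)*conj(1) + 1*(exp(-I*pi/4))*conj(-1) + 1*(I)*conj(1) + 1*(exp(-3*I*pi/4))*conj(-1)
  = (1) + (-exp(3*I*pi/4)) + (-I) + (-exp(I*pi/4)) + (-1) + (-exp(-I*pi/4)) + (I) + (-exp(-3*I*pi/4))
  = 0.
(Exp terms are combined using exp(i*s)*conj(exp(i*t)) = exp(i*(s-t)), and sums of them are collapsed using the identity that for every m > 1 the m distinct m-th roots of unity sum to 0, e.g. 1 + exp(2*I*pi/3) + exp(-2*I*pi/3) = 0.)
Dividing by |G| = 8 gives 0/8 = 0, matching the row-orthogonality relation <chi_3, chi_4> = [chi_3 = chi_4].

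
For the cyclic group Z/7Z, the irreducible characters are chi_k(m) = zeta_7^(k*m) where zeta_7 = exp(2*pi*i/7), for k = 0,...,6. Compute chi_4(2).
chi_4(2) = zeta_7^8 = exp(2*I*pi/7)

Details: chi_4(2) = zeta_7^(4*2) = zeta_7^8. Since zeta_7^7 = 1, this equals zeta_7^1 = exp(2*pi*i*1/7) = exp(2*I*pi/7).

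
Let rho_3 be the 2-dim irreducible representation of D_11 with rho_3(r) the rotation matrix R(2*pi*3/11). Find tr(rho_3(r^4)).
chi_{rho_3}(r^4) = 2*cos(2*pi*3*4/11) = 2*cos(24*pi/11)

Details: rho_3(r^4) is rotation by angle 2*pi*3*4/11, whose trace is 2*cos(2*pi*3*4/11) = 2*cos(24*pi/11).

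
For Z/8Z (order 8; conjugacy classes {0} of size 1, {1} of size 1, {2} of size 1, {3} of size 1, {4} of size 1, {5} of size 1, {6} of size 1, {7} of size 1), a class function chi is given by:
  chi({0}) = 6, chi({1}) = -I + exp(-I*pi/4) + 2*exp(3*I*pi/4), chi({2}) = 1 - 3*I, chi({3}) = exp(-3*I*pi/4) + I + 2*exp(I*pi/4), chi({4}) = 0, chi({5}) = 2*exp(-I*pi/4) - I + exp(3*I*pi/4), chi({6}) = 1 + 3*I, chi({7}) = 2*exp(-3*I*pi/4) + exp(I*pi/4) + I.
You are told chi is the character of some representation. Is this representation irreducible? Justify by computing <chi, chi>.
Not irreducible (reducible): <chi, chi> = 8 > 1.

Solution. <chi, chi> = (1/|G|) sum_C |C| * |chi(C)|^2 = (1/8)[1*|6|^2 + 1*|-I + exp(-I*pi/4) + 2*exp(3*I*pi/4)|^2 + 1*|1 - 3*I|^2 + 1*|exp(-3*I*pi/4) + I + 2*exp(I*pi/4)|^2 + 1*|0|^2 + 1*|2*exp(-I*pi/4) - I + exp(3*I*pi/4)|^2 + 1*|1 + 3*I|^2 + 1*|2*exp(-3*I*pi/4) + exp(I*pi/4) + I|^2]
  = (1/8)[(36) + (2 + 2*exp(-3*I*pi/4) - exp(3*I*pi/4) + exp(I*pi/4) - 2*exp(-I*pi/4)) + (10) + (2 - 2*exp(3*I*pi/4) + exp(-3*I*pi/4) - exp(-I*pi/4) + 2*exp(I*pi/4)) + (0) + (2 - 2*exp(3*I*pi/4) + exp(-3*I*pi/4) - exp(-I*pi/4) + 2*exp(I*pi/4)) + (10) + (2 + 2*exp(-3*I*pi/4) - exp(3*I*pi/4) + exp(I*pi/4) - 2*exp(-I*pi/4))] = 64/8 = 8.
(Exp terms are combined using exp(i*s)*conj(exp(i*t)) = exp(i*(s-t)), and sums of them are collapsed using the identity that for every m > 1 the m distinct m-th roots of unity sum to 0, e.g. 1 + exp(2*I*pi/3) + exp(-2*I*pi/3) = 0.)
A character is irreducible iff <chi, chi> = 1, so this representation is reducible.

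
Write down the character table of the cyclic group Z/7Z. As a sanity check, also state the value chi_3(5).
Character table of Z/7Z (irreps indexed chi_0,...,chi_6 with chi_k(m) = zeta_7^(k*m), zeta_7 = exp(2*pi*i/7)):
  irrep \ class  {0} (size 1)  {1} (size 1)    {2} (size 1)    {3} (size 1)    {4} (size 1)    {5} (size 1)    {6} (size 1)  
  chi_0          1             1               1               1               1               1               1             
  chi_1          1             exp(2*I*pi/7)   exp(4*I*pi/7)   exp(6*I*pi/7)   exp(-6*I*pi/7)  exp(-4*I*pi/7)  exp(-2*I*pi/7)
  chi_2          1             exp(4*I*pi/7)   exp(-6*I*pi/7)  exp(-2*I*pi/7)  exp(2*I*pi/7)   exp(6*I*pi/7)   exp(-4*I*pi/7)
  chi_3          1             exp(6*I*pi/7)   exp(-2*I*pi/7)  exp(4*I*pi/7)   exp(-4*I*pi/7)  exp(2*I*pi/7)   exp(-6*I*pi/7)
  chi_4          1             exp(-6*I*pi/7)  exp(2*I*pi/7)   exp(-4*I*pi/7)  exp(4*I*pi/7)   exp(-2*I*pi/7)  exp(6*I*pi/7) 
  chi_5          1             exp(-4*I*pi/7)  exp(6*I*pi/7)   exp(2*I*pi/7)   exp(-2*I*pi/7)  exp(-6*I*pi/7)  exp(4*I*pi/7) 
  chi_6          1             exp(-2*I*pi/7)  exp(-4*I*pi/7)  exp(-6*I*pi/7)  exp(6*I*pi/7)   exp(4*I*pi/7)   exp(2*I*pi/7) 

Spot check: chi_3(5) = zeta_7^(3*5) = zeta_7^15 = exp(2*I*pi/7).

Z/7Z is abelian, so all 7 irreducible complex representations are 1-dimensional. They are given by chi_k(m) = zeta_7^(k*m) for k = 0,...,6. Row orthogonality: sum_m chi_k(m) conj(chi_l(m)) = 7 * [k = l].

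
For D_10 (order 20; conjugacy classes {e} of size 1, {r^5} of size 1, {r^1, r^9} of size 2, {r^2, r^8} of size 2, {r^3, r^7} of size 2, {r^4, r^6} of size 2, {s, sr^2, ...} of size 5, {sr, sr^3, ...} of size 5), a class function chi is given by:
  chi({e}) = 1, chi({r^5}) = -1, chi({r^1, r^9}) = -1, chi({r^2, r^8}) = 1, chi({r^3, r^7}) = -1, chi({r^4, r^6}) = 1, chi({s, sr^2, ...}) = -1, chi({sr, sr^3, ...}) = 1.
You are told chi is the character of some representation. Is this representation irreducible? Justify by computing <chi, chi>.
Irreducible: <chi, chi> = 1.

Details: <chi, chi> = (1/|G|) sum_C |C| * |chi(C)|^2 = (1/20)[1*|1|^2 + 1*|-1|^2 + 2*|-1|^2 + 2*|1|^2 + 2*|-1|^2 + 2*|1|^2 + 5*|-1|^2 + 5*|1|^2]
  = (1/20)[(1) + (1) + (2) + (2) + (2) + (2) + (5) + (5)] = 20/20 = 1.
A character is irreducible iff <chi, chi> = 1, so this representation is irreducible.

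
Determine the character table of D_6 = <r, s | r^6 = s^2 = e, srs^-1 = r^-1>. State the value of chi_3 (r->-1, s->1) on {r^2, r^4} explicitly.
Conjugacy classes: {e} of size 1, {r^3} of size 1, {r^1, r^5} of size 2, {r^2, r^4} of size 2, {s, sr^2, ...} of size 3, {sr, sr^3, ...} of size 3.
Character table:
  irrep \ class              {e} (size 1)  {r^3} (size 1)  {r^1, r^5} (size 2)  {r^2, r^4} (size 2)  {s, sr^2, ...} (size 3)  {sr, sr^3, ...} (size 3)
  chi_1 (triv)               1             1               1                    1                    1                        1                       
  chi_2 (sign: r->1, s->-1)  1             1               1                    1                    -1                       -1                      
  chi_3 (r->-1, s->1)        1             -1              -1                   1                    1                        -1                      
  chi_4 (r->-1, s->-1)       1             -1              -1                   1                    -1                       1                       
  chi_5 (2d, j=1)            2             -2              1                    -1                   0                        0                       
  chi_6 (2d, j=2)            2             2               -1                   -1                   0                        0                       

Spot check: chi_3 (r->-1, s->1) on {r^2, r^4} = 1.

D_6 has order 2*6 = 12 with 6 conjugacy classes, hence 6 irreducibles. Sum of squared dims 1 + 1 + 1 + 1 + 4 + 4 = 12 = |G|. Linear characters come from the abelianisation; the 2-dimensional irreps have character r^k -> 2*cos(2*pi*j*k/6), reflections -> 0.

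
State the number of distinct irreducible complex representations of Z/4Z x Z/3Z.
12

Why: The number of irreducible complex representations of a finite group equals its number of conjugacy classes. Z/4Z x Z/3Z is abelian of order 12, so every element is its own conjugacy class: 12 classes, so Z/4Z x Z/3Z (order 12) has exactly 12 irreducible complex representations.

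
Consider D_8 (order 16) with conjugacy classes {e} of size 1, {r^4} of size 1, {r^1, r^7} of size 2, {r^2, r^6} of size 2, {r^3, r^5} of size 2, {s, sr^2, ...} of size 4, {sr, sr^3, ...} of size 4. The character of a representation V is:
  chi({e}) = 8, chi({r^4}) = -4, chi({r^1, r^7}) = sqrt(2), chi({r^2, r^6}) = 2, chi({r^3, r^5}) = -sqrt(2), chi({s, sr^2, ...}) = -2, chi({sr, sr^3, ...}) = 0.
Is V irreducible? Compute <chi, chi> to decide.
Not irreducible (reducible): <chi, chi> = 7 > 1.

Derivation: <chi, chi> = (1/|G|) sum_C |C| * |chi(C)|^2 = (1/16)[1*|8|^2 + 1*|-4|^2 + 2*|sqrt(2)|^2 + 2*|2|^2 + 2*|-sqrt(2)|^2 + 4*|-2|^2 + 4*|0|^2]
  = (1/16)[(64) + (16) + (4) + (8) + (4) + (16) + (0)] = 112/16 = 7.
A character is irreducible iff <chi, chi> = 1, so this representation is reducible.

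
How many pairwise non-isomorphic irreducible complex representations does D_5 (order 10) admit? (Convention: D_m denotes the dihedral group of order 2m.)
4

Details: The number of irreducible complex representations of a finite group equals its number of conjugacy classes. D_5 has 4 conjugacy classes ((n+3)/2 for n odd), so D_5 (order 10) has exactly 4 irreducible complex representations.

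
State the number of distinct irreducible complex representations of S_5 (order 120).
7

Solution. The number of irreducible complex representations of a finite group equals its number of conjugacy classes. Conjugacy classes in S_5 correspond to cycle types, i.e. partitions of 5; there are p(5) = 7 of them, so S_5 (order 120) has exactly 7 irreducible complex representations.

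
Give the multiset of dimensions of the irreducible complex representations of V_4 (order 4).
Dimensions: 1, 1, 1, 1

Working: There are 4 irreducibles (= number of conjugacy classes). Their dimensions d_i satisfy sum d_i^2 = |G| = 4: 1 + 1 + 1 + 1 = 4.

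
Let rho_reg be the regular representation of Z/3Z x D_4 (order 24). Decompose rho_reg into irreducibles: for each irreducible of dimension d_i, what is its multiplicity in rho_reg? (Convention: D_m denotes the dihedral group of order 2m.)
Each irreducible V_i of dimension d_i appears with multiplicity d_i, i.e. rho_reg = (direct sum over all irreducibles V_i) d_i V_i. The irreducible dimensions for Z/3Z x D_4 are 1, 1, 1, 1, 1, 1, 1, 1, 1, 1, 1, 1, 2, 2, 2: 12 irreducibles of dimension 1, each with multiplicity 1; 3 irreducibles of dimension 2, each with multiplicity 2. Total dimension 12*1*1 + 3*2*2 = 24 = |G|.

Derivation: General theorem: in the regular representation of a finite group G, each irreducible appears with multiplicity equal to its dimension. Check: dim(rho_reg) = sum d_i^2 = 1 + 1 + 1 + 1 + 1 + 1 + 1 + 1 + 1 + 1 + 1 + 1 + 4 + 4 + 4 = 24 = |G|.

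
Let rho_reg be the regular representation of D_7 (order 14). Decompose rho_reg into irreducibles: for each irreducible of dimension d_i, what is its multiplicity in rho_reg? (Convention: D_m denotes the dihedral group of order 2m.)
Each irreducible V_i of dimension d_i appears with multiplicity d_i, i.e. rho_reg = (direct sum over all irreducibles V_i) d_i V_i. The irreducible dimensions for D_7 are 1, 1, 2, 2, 2: 2 irreducibles of dimension 1, each with multiplicity 1; 3 irreducibles of dimension 2, each with multiplicity 2. Total dimension 2*1*1 + 3*2*2 = 14 = |G|.

Reasoning: General theorem: in the regular representation of a finite group G, each irreducible appears with multiplicity equal to its dimension. Check: dim(rho_reg) = sum d_i^2 = 1 + 1 + 4 + 4 + 4 = 14 = |G|.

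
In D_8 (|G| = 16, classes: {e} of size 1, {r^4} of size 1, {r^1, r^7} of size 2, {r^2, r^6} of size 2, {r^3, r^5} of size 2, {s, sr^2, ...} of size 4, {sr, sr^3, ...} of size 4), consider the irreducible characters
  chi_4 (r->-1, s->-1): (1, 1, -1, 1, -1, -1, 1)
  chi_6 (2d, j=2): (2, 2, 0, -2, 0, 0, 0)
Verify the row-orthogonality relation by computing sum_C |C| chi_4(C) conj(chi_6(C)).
Sum = 0; so <chi_4, chi_6> = 0 (distinct irreducibles are orthogonal).

Reasoning: Compute term by term over conjugacy classes (|C| * chi_4(C) * conj(chi_6(C))):
  1*(1)*conj(2) + 1*(1)*conj(2) + 2*(-1)*conj(0) + 2*(1)*conj(-2) + 2*(-1)*conj(0) + 4*(-1)*conj(0) + 4*(1)*conj(0)
  = (2) + (2) + (0) + (-4) + (0) + (0) + (0)
  = 0.
Dividing by |G| = 16 gives 0/16 = 0, matching the row-orthogonality relation <chi_4, chi_6> = [chi_4 = chi_6].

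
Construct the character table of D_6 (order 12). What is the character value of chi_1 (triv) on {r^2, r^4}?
Conjugacy classes: {e} of size 1, {r^3} of size 1, {r^1, r^5} of size 2, {r^2, r^4} of size 2, {s, sr^2, ...} of size 3, {sr, sr^3, ...} of size 3.
Character table:
  irrep \ class              {e} (size 1)  {r^3} (size 1)  {r^1, r^5} (size 2)  {r^2, r^4} (size 2)  {s, sr^2, ...} (size 3)  {sr, sr^3, ...} (size 3)
  chi_1 (triv)               1             1               1                    1                    1                        1                       
  chi_2 (sign: r->1, s->-1)  1             1               1                    1                    -1                       -1                      
  chi_3 (r->-1, s->1)        1             -1              -1                   1                    1                        -1                      
  chi_4 (r->-1, s->-1)       1             -1              -1                   1                    -1                       1                       
  chi_5 (2d, j=1)            2             -2              1                    -1                   0                        0                       
  chi_6 (2d, j=2)            2             2               -1                   -1                   0                        0                       

Spot check: chi_1 (triv) on {r^2, r^4} = 1.

Details: D_6 has order 2*6 = 12 with 6 conjugacy classes, hence 6 irreducibles. Sum of squared dims 1 + 1 + 1 + 1 + 4 + 4 = 12 = |G|. Linear characters come from the abelianisation; the 2-dimensional irreps have character r^k -> 2*cos(2*pi*j*k/6), reflections -> 0.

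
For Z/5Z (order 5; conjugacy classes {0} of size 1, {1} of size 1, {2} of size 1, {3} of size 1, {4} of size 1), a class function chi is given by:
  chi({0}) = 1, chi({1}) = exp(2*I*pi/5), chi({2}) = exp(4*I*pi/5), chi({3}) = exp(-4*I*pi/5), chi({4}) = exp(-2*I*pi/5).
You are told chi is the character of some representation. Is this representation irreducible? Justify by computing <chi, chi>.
Irreducible: <chi, chi> = 1.

Justification: <chi, chi> = (1/|G|) sum_C |C| * |chi(C)|^2 = (1/5)[1*|1|^2 + 1*|exp(2*I*pi/5)|^2 + 1*|exp(4*I*pi/5)|^2 + 1*|exp(-4*I*pi/5)|^2 + 1*|exp(-2*I*pi/5)|^2]
  = (1/5)[(1) + (1) + (1) + (1) + (1)] = 5/5 = 1.
(Exp terms are combined using exp(i*s)*conj(exp(i*t)) = exp(i*(s-t)), and sums of them are collapsed using the identity that for every m > 1 the m distinct m-th roots of unity sum to 0, e.g. 1 + exp(2*I*pi/3) + exp(-2*I*pi/3) = 0.)
A character is irreducible iff <chi, chi> = 1, so this representation is irreducible.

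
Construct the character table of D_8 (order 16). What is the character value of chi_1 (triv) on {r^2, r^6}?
Conjugacy classes: {e} of size 1, {r^4} of size 1, {r^1, r^7} of size 2, {r^2, r^6} of size 2, {r^3, r^5} of size 2, {s, sr^2, ...} of size 4, {sr, sr^3, ...} of size 4.
Character table:
  irrep \ class              {e} (size 1)  {r^4} (size 1)  {r^1, r^7} (size 2)  {r^2, r^6} (size 2)  {r^3, r^5} (size 2)  {s, sr^2, ...} (size 4)  {sr, sr^3, ...} (size 4)
  chi_1 (triv)               1             1               1                    1                    1                    1                        1                       
  chi_2 (sign: r->1, s->-1)  1             1               1                    1                    1                    -1                       -1                      
  chi_3 (r->-1, s->1)        1             1               -1                   1                    -1                   1                        -1                      
  chi_4 (r->-1, s->-1)       1             1               -1                   1                    -1                   -1                       1                       
  chi_5 (2d, j=1)            2             -2              sqrt(2)              0                    -sqrt(2)             0                        0                       
  chi_6 (2d, j=2)            2             2               0                    -2                   0                    0                        0                       
  chi_7 (2d, j=3)            2             -2              -sqrt(2)             0                    sqrt(2)              0                        0                       

Spot check: chi_1 (triv) on {r^2, r^6} = 1.

Proof sketch: D_8 has order 2*8 = 16 with 7 conjugacy classes, hence 7 irreducibles. Sum of squared dims 1 + 1 + 1 + 1 + 4 + 4 + 4 = 16 = |G|. Linear characters come from the abelianisation; the 2-dimensional irreps have character r^k -> 2*cos(2*pi*j*k/8), reflections -> 0.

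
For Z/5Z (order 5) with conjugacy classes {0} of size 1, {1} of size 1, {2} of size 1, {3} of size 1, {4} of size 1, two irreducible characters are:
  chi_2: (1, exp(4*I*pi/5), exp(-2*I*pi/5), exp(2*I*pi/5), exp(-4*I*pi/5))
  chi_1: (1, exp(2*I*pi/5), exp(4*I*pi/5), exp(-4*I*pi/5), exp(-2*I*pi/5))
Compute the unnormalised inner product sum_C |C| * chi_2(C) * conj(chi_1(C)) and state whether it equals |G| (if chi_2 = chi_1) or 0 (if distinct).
Sum = 0; so <chi_2, chi_1> = 0 (distinct irreducibles are orthogonal).

Explanation: Compute term by term over conjugacy classes (|C| * chi_2(C) * conj(chi_1(C))):
  1*(1)*conj(1) + 1*(exp(4*I*pi/5))*conj(exp(2*I*pi/5)) + 1*(exp(-2*I*pi/5))*conj(exp(4*I*pi/5)) + 1*(exp(2*I*pi/5))*conj(exp(-4*I*pi/5)) + 1*(exp(-4*I*pi/5))*conj(exp(-2*I*pi/5))
  = (1) + (exp(2*I*pi/5)) + (exp(4*I*pi/5)) + (exp(-4*I*pi/5)) + (exp(-2*I*pi/5))
  = 0.
(Exp terms are combined using exp(i*s)*conj(exp(i*t)) = exp(i*(s-t)), and sums of them are collapsed using the identity that for every m > 1 the m distinct m-th roots of unity sum to 0, e.g. 1 + exp(2*I*pi/3) + exp(-2*I*pi/3) = 0.)
Dividing by |G| = 5 gives 0/5 = 0, matching the row-orthogonality relation <chi_2, chi_1> = [chi_2 = chi_1].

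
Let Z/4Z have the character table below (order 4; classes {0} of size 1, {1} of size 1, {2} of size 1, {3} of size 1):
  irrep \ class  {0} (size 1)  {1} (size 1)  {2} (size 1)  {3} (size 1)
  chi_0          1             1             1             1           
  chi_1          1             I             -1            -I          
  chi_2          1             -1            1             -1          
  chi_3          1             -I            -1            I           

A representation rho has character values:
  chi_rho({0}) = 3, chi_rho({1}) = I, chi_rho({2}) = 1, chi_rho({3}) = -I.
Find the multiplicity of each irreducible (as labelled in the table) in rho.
Multiplicities: chi_0: 1, chi_1: 1, chi_2: 1, chi_3: 0.

Reasoning: Use <chi_rho, chi> = (1/|G|) sum_C |C| * chi_rho(C) * conj(chi(C)) with |G| = 4 for each irreducible chi in the table:
  <chi_rho, chi_0> = (1/4)[1*(3)*conj(1) + 1*(I)*conj(1) + 1*(1)*conj(1) + 1*(-I)*conj(1)]
      = (1/4)[(3) + (I) + (1) + (-I)] = 4/4 = 1
  <chi_rho, chi_1> = (1/4)[1*(3)*conj(1) + 1*(I)*conj(I) + 1*(1)*conj(-1) + 1*(-I)*conj(-I)]
      = (1/4)[(3) + (1) + (-1) + (1)] = 4/4 = 1
  <chi_rho, chi_2> = (1/4)[1*(3)*conj(1) + 1*(I)*conj(-1) + 1*(1)*conj(1) + 1*(-I)*conj(-1)]
      = (1/4)[(3) + (-I) + (1) + (I)] = 4/4 = 1
  <chi_rho, chi_3> = (1/4)[1*(3)*conj(1) + 1*(I)*conj(-I) + 1*(1)*conj(-1) + 1*(-I)*conj(I)]
      = (1/4)[(3) + (-1) + (-1) + (-1)] = 0/4 = 0
(Exp terms are combined using exp(i*s)*conj(exp(i*t)) = exp(i*(s-t)), and sums of them are collapsed using the identity that for every m > 1 the m distinct m-th roots of unity sum to 0, e.g. 1 + exp(2*I*pi/3) + exp(-2*I*pi/3) = 0.)
Dimension check: dim(rho) = sum (mult * dim) = 1*1 + 1*1 + 1*1 + 0*1 = 3 = chi_rho(e) = 3.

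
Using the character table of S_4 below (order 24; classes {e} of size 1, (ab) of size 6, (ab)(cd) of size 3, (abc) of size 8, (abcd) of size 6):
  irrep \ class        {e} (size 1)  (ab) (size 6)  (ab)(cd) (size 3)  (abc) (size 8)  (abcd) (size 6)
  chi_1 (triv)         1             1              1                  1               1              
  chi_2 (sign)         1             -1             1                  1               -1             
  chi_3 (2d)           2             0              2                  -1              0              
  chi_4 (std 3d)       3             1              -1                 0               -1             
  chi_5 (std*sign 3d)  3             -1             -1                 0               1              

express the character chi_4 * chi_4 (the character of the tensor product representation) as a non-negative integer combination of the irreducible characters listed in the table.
chi_4 tensor chi_4 = chi_1 + chi_3 + chi_4 + chi_5 (all other irreducibles have multiplicity 0).

Proof sketch: The character of a tensor product is the pointwise product (chi_4 * chi_4)(C) = chi_4(C) * chi_4(C):
  {e}: (3)*(3), (ab): (1)*(1), (ab)(cd): (-1)*(-1), (abc): (0)*(0), (abcd): (-1)*(-1)
so (chi_4 * chi_4) takes values
  {e} -> 9, (ab) -> 1, (ab)(cd) -> 1, (abc) -> 0, (abcd) -> 1.
Now take the inner product of this character with each irreducible chi from the table, <chi_4*chi_4, chi> = (1/24) sum_C |C| (chi_4*chi_4)(C) conj(chi(C)):
  <chi_4*chi_4, chi_1> = (1/24)[1*(9)*conj(1) + 6*(1)*conj(1) + 3*(1)*conj(1) + 8*(0)*conj(1) + 6*(1)*conj(1)]
      = (1/24)[(9) + (6) + (3) + (0) + (6)] = 24/24 = 1
  <chi_4*chi_4, chi_2> = (1/24)[1*(9)*conj(1) + 6*(1)*conj(-1) + 3*(1)*conj(1) + 8*(0)*conj(1) + 6*(1)*conj(-1)]
      = (1/24)[(9) + (-6) + (3) + (0) + (-6)] = 0/24 = 0
  <chi_4*chi_4, chi_3> = (1/24)[1*(9)*conj(2) + 6*(1)*conj(0) + 3*(1)*conj(2) + 8*(0)*conj(-1) + 6*(1)*conj(0)]
      = (1/24)[(18) + (0) + (6) + (0) + (0)] = 24/24 = 1
  <chi_4*chi_4, chi_4> = (1/24)[1*(9)*conj(3) + 6*(1)*conj(1) + 3*(1)*conj(-1) + 8*(0)*conj(0) + 6*(1)*conj(-1)]
      = (1/24)[(27) + (6) + (-3) + (0) + (-6)] = 24/24 = 1
  <chi_4*chi_4, chi_5> = (1/24)[1*(9)*conj(3) + 6*(1)*conj(-1) + 3*(1)*conj(-1) + 8*(0)*conj(0) + 6*(1)*conj(1)]
      = (1/24)[(27) + (-6) + (-3) + (0) + (6)] = 24/24 = 1
Hence the multiplicities are chi_1: 1, chi_3: 1, chi_4: 1, chi_5: 1. Dimension check: dim(chi_4)*dim(chi_4) = 3*3 = 9 and sum (mult * dim) = 1*1 + 1*2 + 1*3 + 1*3 = 9.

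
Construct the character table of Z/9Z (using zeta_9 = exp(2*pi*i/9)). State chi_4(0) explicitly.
Character table of Z/9Z (irreps indexed chi_0,...,chi_8 with chi_k(m) = zeta_9^(k*m), zeta_9 = exp(2*pi*i/9)):
  irrep \ class  {0} (size 1)  {1} (size 1)    {2} (size 1)    {3} (size 1)    {4} (size 1)    {5} (size 1)    {6} (size 1)    {7} (size 1)    {8} (size 1)  
  chi_0          1             1               1               1               1               1               1               1               1             
  chi_1          1             exp(2*I*pi/9)   exp(4*I*pi/9)   exp(2*I*pi/3)   exp(8*I*pi/9)   exp(-8*I*pi/9)  exp(-2*I*pi/3)  exp(-4*I*pi/9)  exp(-2*I*pi/9)
  chi_2          1             exp(4*I*pi/9)   exp(8*I*pi/9)   exp(-2*I*pi/3)  exp(-2*I*pi/9)  exp(2*I*pi/9)   exp(2*I*pi/3)   exp(-8*I*pi/9)  exp(-4*I*pi/9)
  chi_3          1             exp(2*I*pi/3)   exp(-2*I*pi/3)  1               exp(2*I*pi/3)   exp(-2*I*pi/3)  1               exp(2*I*pi/3)   exp(-2*I*pi/3)
  chi_4          1             exp(8*I*pi/9)   exp(-2*I*pi/9)  exp(2*I*pi/3)   exp(-4*I*pi/9)  exp(4*I*pi/9)   exp(-2*I*pi/3)  exp(2*I*pi/9)   exp(-8*I*pi/9)
  chi_5          1             exp(-8*I*pi/9)  exp(2*I*pi/9)   exp(-2*I*pi/3)  exp(4*I*pi/9)   exp(-4*I*pi/9)  exp(2*I*pi/3)   exp(-2*I*pi/9)  exp(8*I*pi/9) 
  chi_6          1             exp(-2*I*pi/3)  exp(2*I*pi/3)   1               exp(-2*I*pi/3)  exp(2*I*pi/3)   1               exp(-2*I*pi/3)  exp(2*I*pi/3) 
  chi_7          1             exp(-4*I*pi/9)  exp(-8*I*pi/9)  exp(2*I*pi/3)   exp(2*I*pi/9)   exp(-2*I*pi/9)  exp(-2*I*pi/3)  exp(8*I*pi/9)   exp(4*I*pi/9) 
  chi_8          1             exp(-2*I*pi/9)  exp(-4*I*pi/9)  exp(-2*I*pi/3)  exp(-8*I*pi/9)  exp(8*I*pi/9)   exp(2*I*pi/3)   exp(4*I*pi/9)   exp(2*I*pi/9) 

Spot check: chi_4(0) = zeta_9^(4*0) = zeta_9^0 = 1.

Justification: Z/9Z is abelian, so all 9 irreducible complex representations are 1-dimensional. They are given by chi_k(m) = zeta_9^(k*m) for k = 0,...,8. Row orthogonality: sum_m chi_k(m) conj(chi_l(m)) = 9 * [k = l].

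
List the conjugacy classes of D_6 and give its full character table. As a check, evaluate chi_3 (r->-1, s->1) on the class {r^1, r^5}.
Conjugacy classes: {e} of size 1, {r^3} of size 1, {r^1, r^5} of size 2, {r^2, r^4} of size 2, {s, sr^2, ...} of size 3, {sr, sr^3, ...} of size 3.
Character table:
  irrep \ class              {e} (size 1)  {r^3} (size 1)  {r^1, r^5} (size 2)  {r^2, r^4} (size 2)  {s, sr^2, ...} (size 3)  {sr, sr^3, ...} (size 3)
  chi_1 (triv)               1             1               1                    1                    1                        1                       
  chi_2 (sign: r->1, s->-1)  1             1               1                    1                    -1                       -1                      
  chi_3 (r->-1, s->1)        1             -1              -1                   1                    1                        -1                      
  chi_4 (r->-1, s->-1)       1             -1              -1                   1                    -1                       1                       
  chi_5 (2d, j=1)            2             -2              1                    -1                   0                        0                       
  chi_6 (2d, j=2)            2             2               -1                   -1                   0                        0                       

Spot check: chi_3 (r->-1, s->1) on {r^1, r^5} = -1.

Explanation: D_6 has order 2*6 = 12 with 6 conjugacy classes, hence 6 irreducibles. Sum of squared dims 1 + 1 + 1 + 1 + 4 + 4 = 12 = |G|. Linear characters come from the abelianisation; the 2-dimensional irreps have character r^k -> 2*cos(2*pi*j*k/6), reflections -> 0.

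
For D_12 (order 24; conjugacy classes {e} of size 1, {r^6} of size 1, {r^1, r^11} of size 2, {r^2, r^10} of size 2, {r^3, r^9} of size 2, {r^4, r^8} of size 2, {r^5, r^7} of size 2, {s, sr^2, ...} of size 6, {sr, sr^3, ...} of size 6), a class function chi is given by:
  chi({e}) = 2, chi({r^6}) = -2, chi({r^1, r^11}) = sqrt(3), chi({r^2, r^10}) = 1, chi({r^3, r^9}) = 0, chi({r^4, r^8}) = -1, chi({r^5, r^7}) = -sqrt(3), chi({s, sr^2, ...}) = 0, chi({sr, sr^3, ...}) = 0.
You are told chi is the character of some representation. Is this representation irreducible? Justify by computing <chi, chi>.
Irreducible: <chi, chi> = 1.

Explanation: <chi, chi> = (1/|G|) sum_C |C| * |chi(C)|^2 = (1/24)[1*|2|^2 + 1*|-2|^2 + 2*|sqrt(3)|^2 + 2*|1|^2 + 2*|0|^2 + 2*|-1|^2 + 2*|-sqrt(3)|^2 + 6*|0|^2 + 6*|0|^2]
  = (1/24)[(4) + (4) + (6) + (2) + (0) + (2) + (6) + (0) + (0)] = 24/24 = 1.
A character is irreducible iff <chi, chi> = 1, so this representation is irreducible.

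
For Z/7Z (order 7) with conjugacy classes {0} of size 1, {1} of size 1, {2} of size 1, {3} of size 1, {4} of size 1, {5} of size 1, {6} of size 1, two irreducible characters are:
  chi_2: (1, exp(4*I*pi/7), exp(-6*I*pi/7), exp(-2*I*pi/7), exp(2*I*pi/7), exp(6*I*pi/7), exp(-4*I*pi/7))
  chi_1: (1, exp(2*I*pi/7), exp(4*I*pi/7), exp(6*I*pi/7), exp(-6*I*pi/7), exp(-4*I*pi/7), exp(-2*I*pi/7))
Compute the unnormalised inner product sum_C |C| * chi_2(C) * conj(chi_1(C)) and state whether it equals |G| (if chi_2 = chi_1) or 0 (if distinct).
Sum = 0; so <chi_2, chi_1> = 0 (distinct irreducibles are orthogonal).

Proof sketch: Compute term by term over conjugacy classes (|C| * chi_2(C) * conj(chi_1(C))):
  1*(1)*conj(1) + 1*(exp(4*I*pi/7))*conj(exp(2*I*pi/7)) + 1*(exp(-6*I*pi/7))*conj(exp(4*I*pi/7)) + 1*(exp(-2*I*pi/7))*conj(exp(6*I*pi/7)) + 1*(exp(2*I*pi/7))*conj(exp(-6*I*pi/7)) + 1*(exp(6*I*pi/7))*conj(exp(-4*I*pi/7)) + 1*(exp(-4*I*pi/7))*conj(exp(-2*I*pi/7))
  = (1) + (exp(2*I*pi/7)) + (exp(4*I*pi/7)) + (exp(6*I*pi/7)) + (exp(-6*I*pi/7)) + (exp(-4*I*pi/7)) + (exp(-2*I*pi/7))
  = 0.
(Exp terms are combined using exp(i*s)*conj(exp(i*t)) = exp(i*(s-t)), and sums of them are collapsed using the identity that for every m > 1 the m distinct m-th roots of unity sum to 0, e.g. 1 + exp(2*I*pi/3) + exp(-2*I*pi/3) = 0.)
Dividing by |G| = 7 gives 0/7 = 0, matching the row-orthogonality relation <chi_2, chi_1> = [chi_2 = chi_1].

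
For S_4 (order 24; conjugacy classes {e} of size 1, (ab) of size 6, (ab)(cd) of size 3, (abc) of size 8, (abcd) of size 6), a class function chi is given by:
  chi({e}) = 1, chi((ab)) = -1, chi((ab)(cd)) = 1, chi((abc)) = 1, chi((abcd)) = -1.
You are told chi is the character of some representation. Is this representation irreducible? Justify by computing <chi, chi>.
Irreducible: <chi, chi> = 1.

Working: <chi, chi> = (1/|G|) sum_C |C| * |chi(C)|^2 = (1/24)[1*|1|^2 + 6*|-1|^2 + 3*|1|^2 + 8*|1|^2 + 6*|-1|^2]
  = (1/24)[(1) + (6) + (3) + (8) + (6)] = 24/24 = 1.
A character is irreducible iff <chi, chi> = 1, so this representation is irreducible.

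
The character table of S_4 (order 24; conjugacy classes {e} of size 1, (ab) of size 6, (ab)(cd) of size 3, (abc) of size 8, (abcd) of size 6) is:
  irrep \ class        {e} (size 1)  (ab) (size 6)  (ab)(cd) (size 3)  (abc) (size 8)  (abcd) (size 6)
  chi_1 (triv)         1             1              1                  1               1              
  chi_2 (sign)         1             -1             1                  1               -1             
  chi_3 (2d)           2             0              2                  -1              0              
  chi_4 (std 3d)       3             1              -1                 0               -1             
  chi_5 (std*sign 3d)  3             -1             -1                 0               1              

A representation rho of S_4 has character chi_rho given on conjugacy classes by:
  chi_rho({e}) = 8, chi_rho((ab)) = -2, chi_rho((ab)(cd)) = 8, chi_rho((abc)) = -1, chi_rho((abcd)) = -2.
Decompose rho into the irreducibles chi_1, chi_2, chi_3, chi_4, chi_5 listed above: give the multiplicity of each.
Multiplicities: chi_1: 0, chi_2: 2, chi_3: 3, chi_4: 0, chi_5: 0.

Reasoning: Use <chi_rho, chi> = (1/|G|) sum_C |C| * chi_rho(C) * conj(chi(C)) with |G| = 24 for each irreducible chi in the table:
  <chi_rho, chi_1> = (1/24)[1*(8)*conj(1) + 6*(-2)*conj(1) + 3*(8)*conj(1) + 8*(-1)*conj(1) + 6*(-2)*conj(1)]
      = (1/24)[(8) + (-12) + (24) + (-8) + (-12)] = 0/24 = 0
  <chi_rho, chi_2> = (1/24)[1*(8)*conj(1) + 6*(-2)*conj(-1) + 3*(8)*conj(1) + 8*(-1)*conj(1) + 6*(-2)*conj(-1)]
      = (1/24)[(8) + (12) + (24) + (-8) + (12)] = 48/24 = 2
  <chi_rho, chi_3> = (1/24)[1*(8)*conj(2) + 6*(-2)*conj(0) + 3*(8)*conj(2) + 8*(-1)*conj(-1) + 6*(-2)*conj(0)]
      = (1/24)[(16) + (0) + (48) + (8) + (0)] = 72/24 = 3
  <chi_rho, chi_4> = (1/24)[1*(8)*conj(3) + 6*(-2)*conj(1) + 3*(8)*conj(-1) + 8*(-1)*conj(0) + 6*(-2)*conj(-1)]
      = (1/24)[(24) + (-12) + (-24) + (0) + (12)] = 0/24 = 0
  <chi_rho, chi_5> = (1/24)[1*(8)*conj(3) + 6*(-2)*conj(-1) + 3*(8)*conj(-1) + 8*(-1)*conj(0) + 6*(-2)*conj(1)]
      = (1/24)[(24) + (12) + (-24) + (0) + (-12)] = 0/24 = 0
Dimension check: dim(rho) = sum (mult * dim) = 0*1 + 2*1 + 3*2 + 0*3 + 0*3 = 8 = chi_rho(e) = 8.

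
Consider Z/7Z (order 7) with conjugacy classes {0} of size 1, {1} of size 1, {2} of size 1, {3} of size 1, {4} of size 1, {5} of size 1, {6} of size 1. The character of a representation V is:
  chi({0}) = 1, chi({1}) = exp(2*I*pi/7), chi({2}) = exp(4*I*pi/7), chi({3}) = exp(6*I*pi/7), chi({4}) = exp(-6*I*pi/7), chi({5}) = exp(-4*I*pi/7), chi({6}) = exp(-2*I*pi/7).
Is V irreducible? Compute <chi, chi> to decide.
Irreducible: <chi, chi> = 1.

Derivation: <chi, chi> = (1/|G|) sum_C |C| * |chi(C)|^2 = (1/7)[1*|1|^2 + 1*|exp(2*I*pi/7)|^2 + 1*|exp(4*I*pi/7)|^2 + 1*|exp(6*I*pi/7)|^2 + 1*|exp(-6*I*pi/7)|^2 + 1*|exp(-4*I*pi/7)|^2 + 1*|exp(-2*I*pi/7)|^2]
  = (1/7)[(1) + (1) + (1) + (1) + (1) + (1) + (1)] = 7/7 = 1.
(Exp terms are combined using exp(i*s)*conj(exp(i*t)) = exp(i*(s-t)), and sums of them are collapsed using the identity that for every m > 1 the m distinct m-th roots of unity sum to 0, e.g. 1 + exp(2*I*pi/3) + exp(-2*I*pi/3) = 0.)
A character is irreducible iff <chi, chi> = 1, so this representation is irreducible.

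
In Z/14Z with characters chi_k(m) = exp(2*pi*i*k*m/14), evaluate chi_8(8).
chi_8(8) = zeta_14^64 = exp(-6*I*pi/7)

Explanation: chi_8(8) = zeta_14^(8*8) = zeta_14^64. Since zeta_14^14 = 1, this equals zeta_14^8 = exp(2*pi*i*8/14) = exp(-6*I*pi/7).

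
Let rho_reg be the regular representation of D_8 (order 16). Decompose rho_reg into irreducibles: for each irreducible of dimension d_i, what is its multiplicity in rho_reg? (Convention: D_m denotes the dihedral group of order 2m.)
Each irreducible V_i of dimension d_i appears with multiplicity d_i, i.e. rho_reg = (direct sum over all irreducibles V_i) d_i V_i. The irreducible dimensions for D_8 are 1, 1, 1, 1, 2, 2, 2: 4 irreducibles of dimension 1, each with multiplicity 1; 3 irreducibles of dimension 2, each with multiplicity 2. Total dimension 4*1*1 + 3*2*2 = 16 = |G|.

Solution. General theorem: in the regular representation of a finite group G, each irreducible appears with multiplicity equal to its dimension. Check: dim(rho_reg) = sum d_i^2 = 1 + 1 + 1 + 1 + 4 + 4 + 4 = 16 = |G|.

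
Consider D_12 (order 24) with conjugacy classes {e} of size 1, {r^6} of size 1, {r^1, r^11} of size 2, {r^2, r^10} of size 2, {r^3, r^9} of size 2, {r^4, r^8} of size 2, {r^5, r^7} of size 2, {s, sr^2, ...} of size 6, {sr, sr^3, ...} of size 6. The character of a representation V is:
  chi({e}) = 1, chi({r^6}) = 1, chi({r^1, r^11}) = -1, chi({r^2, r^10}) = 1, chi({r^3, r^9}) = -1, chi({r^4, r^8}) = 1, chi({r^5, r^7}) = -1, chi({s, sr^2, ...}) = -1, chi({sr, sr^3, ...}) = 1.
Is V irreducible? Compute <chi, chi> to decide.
Irreducible: <chi, chi> = 1.

Working: <chi, chi> = (1/|G|) sum_C |C| * |chi(C)|^2 = (1/24)[1*|1|^2 + 1*|1|^2 + 2*|-1|^2 + 2*|1|^2 + 2*|-1|^2 + 2*|1|^2 + 2*|-1|^2 + 6*|-1|^2 + 6*|1|^2]
  = (1/24)[(1) + (1) + (2) + (2) + (2) + (2) + (2) + (6) + (6)] = 24/24 = 1.
A character is irreducible iff <chi, chi> = 1, so this representation is irreducible.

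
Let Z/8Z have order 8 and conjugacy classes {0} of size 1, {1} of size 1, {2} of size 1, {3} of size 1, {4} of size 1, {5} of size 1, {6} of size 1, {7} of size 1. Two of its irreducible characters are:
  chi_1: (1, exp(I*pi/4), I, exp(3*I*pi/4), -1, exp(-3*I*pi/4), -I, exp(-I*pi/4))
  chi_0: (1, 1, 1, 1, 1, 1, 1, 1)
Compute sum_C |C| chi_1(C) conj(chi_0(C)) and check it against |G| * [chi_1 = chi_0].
Sum = 0; so <chi_1, chi_0> = 0 (distinct irreducibles are orthogonal).

Proof sketch: Compute term by term over conjugacy classes (|C| * chi_1(C) * conj(chi_0(C))):
  1*(1)*conj(1) + 1*(exp(I*pi/4))*conj(1) + 1*(I)*conj(1) + 1*(exp(3*I*pi/4))*conj(1) + 1*(-1)*conj(1) + 1*(exp(-3*I*pi/4))*conj(1) + 1*(-I)*conj(1) + 1*(exp(-I*pi/4))*conj(1)
  = (1) + (exp(I*pi/4)) + (I) + (exp(3*I*pi/4)) + (-1) + (exp(-3*I*pi/4)) + (-I) + (exp(-I*pi/4))
  = 0.
(Exp terms are combined using exp(i*s)*conj(exp(i*t)) = exp(i*(s-t)), and sums of them are collapsed using the identity that for every m > 1 the m distinct m-th roots of unity sum to 0, e.g. 1 + exp(2*I*pi/3) + exp(-2*I*pi/3) = 0.)
Dividing by |G| = 8 gives 0/8 = 0, matching the row-orthogonality relation <chi_1, chi_0> = [chi_1 = chi_0].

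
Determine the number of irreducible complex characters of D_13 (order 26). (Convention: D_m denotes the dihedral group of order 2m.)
8

The number of irreducible complex representations of a finite group equals its number of conjugacy classes. D_13 has 8 conjugacy classes ((n+3)/2 for n odd), so D_13 (order 26) has exactly 8 irreducible complex representations.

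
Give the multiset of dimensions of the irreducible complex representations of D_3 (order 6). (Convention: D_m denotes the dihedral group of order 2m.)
Dimensions: 1, 1, 2

Why: There are 3 irreducibles (= number of conjugacy classes). Their dimensions d_i satisfy sum d_i^2 = |G| = 6: 1 + 1 + 4 = 6.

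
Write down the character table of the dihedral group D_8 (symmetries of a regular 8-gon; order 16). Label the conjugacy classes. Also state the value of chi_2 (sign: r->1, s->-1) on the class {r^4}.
Conjugacy classes: {e} of size 1, {r^4} of size 1, {r^1, r^7} of size 2, {r^2, r^6} of size 2, {r^3, r^5} of size 2, {s, sr^2, ...} of size 4, {sr, sr^3, ...} of size 4.
Character table:
  irrep \ class              {e} (size 1)  {r^4} (size 1)  {r^1, r^7} (size 2)  {r^2, r^6} (size 2)  {r^3, r^5} (size 2)  {s, sr^2, ...} (size 4)  {sr, sr^3, ...} (size 4)
  chi_1 (triv)               1             1               1                    1                    1                    1                        1                       
  chi_2 (sign: r->1, s->-1)  1             1               1                    1                    1                    -1                       -1                      
  chi_3 (r->-1, s->1)        1             1               -1                   1                    -1                   1                        -1                      
  chi_4 (r->-1, s->-1)       1             1               -1                   1                    -1                   -1                       1                       
  chi_5 (2d, j=1)            2             -2              sqrt(2)              0                    -sqrt(2)             0                        0                       
  chi_6 (2d, j=2)            2             2               0                    -2                   0                    0                        0                       
  chi_7 (2d, j=3)            2             -2              -sqrt(2)             0                    sqrt(2)              0                        0                       

Spot check: chi_2 (sign: r->1, s->-1) on {r^4} = 1.

Justification: D_8 has order 2*8 = 16 with 7 conjugacy classes, hence 7 irreducibles. Sum of squared dims 1 + 1 + 1 + 1 + 4 + 4 + 4 = 16 = |G|. Linear characters come from the abelianisation; the 2-dimensional irreps have character r^k -> 2*cos(2*pi*j*k/8), reflections -> 0.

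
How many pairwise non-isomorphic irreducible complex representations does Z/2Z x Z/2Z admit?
4

Details: The number of irreducible complex representations of a finite group equals its number of conjugacy classes. Z/2Z x Z/2Z is abelian of order 4, so every element is its own conjugacy class: 4 classes, so Z/2Z x Z/2Z (order 4) has exactly 4 irreducible complex representations.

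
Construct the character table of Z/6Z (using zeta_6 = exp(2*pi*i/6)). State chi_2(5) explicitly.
Character table of Z/6Z (irreps indexed chi_0,...,chi_5 with chi_k(m) = zeta_6^(k*m), zeta_6 = exp(2*pi*i/6)):
  irrep \ class  {0} (size 1)  {1} (size 1)    {2} (size 1)    {3} (size 1)  {4} (size 1)    {5} (size 1)  
  chi_0          1             1               1               1             1               1             
  chi_1          1             exp(I*pi/3)     exp(2*I*pi/3)   -1            exp(-2*I*pi/3)  exp(-I*pi/3)  
  chi_2          1             exp(2*I*pi/3)   exp(-2*I*pi/3)  1             exp(2*I*pi/3)   exp(-2*I*pi/3)
  chi_3          1             -1              1               -1            1               -1            
  chi_4          1             exp(-2*I*pi/3)  exp(2*I*pi/3)   1             exp(-2*I*pi/3)  exp(2*I*pi/3) 
  chi_5          1             exp(-I*pi/3)    exp(-2*I*pi/3)  -1            exp(2*I*pi/3)   exp(I*pi/3)   

Spot check: chi_2(5) = zeta_6^(2*5) = zeta_6^10 = exp(-2*I*pi/3).

Details: Z/6Z is abelian, so all 6 irreducible complex representations are 1-dimensional. They are given by chi_k(m) = zeta_6^(k*m) for k = 0,...,5. Row orthogonality: sum_m chi_k(m) conj(chi_l(m)) = 6 * [k = l].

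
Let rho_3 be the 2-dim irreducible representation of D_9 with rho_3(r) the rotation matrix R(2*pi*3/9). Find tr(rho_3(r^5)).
chi_{rho_3}(r^5) = 2*cos(2*pi*3*5/9) = -1

rho_3(r^5) is rotation by angle 2*pi*3*5/9, whose trace is 2*cos(2*pi*3*5/9) = -1.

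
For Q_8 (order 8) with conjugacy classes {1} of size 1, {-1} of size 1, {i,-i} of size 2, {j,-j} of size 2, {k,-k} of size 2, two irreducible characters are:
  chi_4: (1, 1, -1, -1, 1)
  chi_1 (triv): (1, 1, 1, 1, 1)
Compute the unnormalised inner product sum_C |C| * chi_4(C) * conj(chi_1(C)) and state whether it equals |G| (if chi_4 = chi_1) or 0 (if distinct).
Sum = 0; so <chi_4, chi_1> = 0 (distinct irreducibles are orthogonal).

Argument: Compute term by term over conjugacy classes (|C| * chi_4(C) * conj(chi_1(C))):
  1*(1)*conj(1) + 1*(1)*conj(1) + 2*(-1)*conj(1) + 2*(-1)*conj(1) + 2*(1)*conj(1)
  = (1) + (1) + (-2) + (-2) + (2)
  = 0.
Dividing by |G| = 8 gives 0/8 = 0, matching the row-orthogonality relation <chi_4, chi_1> = [chi_4 = chi_1].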